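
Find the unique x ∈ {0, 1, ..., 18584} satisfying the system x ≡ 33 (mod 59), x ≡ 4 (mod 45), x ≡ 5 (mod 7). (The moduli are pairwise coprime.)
x ≡ 859 (mod 18585); the representative in [0, 18585) is 859

The moduli 59, 45, 7 are pairwise coprime, so by the CRT there is a unique solution mod 59·45·7 = 18585.
Solve by successive substitution. Start with x ≡ 33 (mod 59).
  Combine with x ≡ 4 (mod 45): write x = 33 + 59·t and require 33 + 59·t ≡ 4 (mod 45), i.e. 59·t ≡ 4 − 33 ≡ 16 (mod 45). Since 59^(−1) ≡ 29 (mod 45) (59 ≡ 14 (mod 45)), t ≡ 29·16 ≡ 14 (mod 45). So x ≡ 33 + 59·14 = 859 (mod 2655).
  Combine with x ≡ 5 (mod 7): write x = 859 + 2655·t and require 859 + 2655·t ≡ 5 (mod 7), i.e. 2655·t ≡ 5 − 859 ≡ 0 (mod 7). Since 2655^(−1) ≡ 4 (mod 7) (2655 ≡ 2 (mod 7)), t ≡ 4·0 ≡ 0 (mod 7). So x ≡ 859 + 2655·0 = 859 (mod 18585).
Unique solution in [0, 18585): x = 859.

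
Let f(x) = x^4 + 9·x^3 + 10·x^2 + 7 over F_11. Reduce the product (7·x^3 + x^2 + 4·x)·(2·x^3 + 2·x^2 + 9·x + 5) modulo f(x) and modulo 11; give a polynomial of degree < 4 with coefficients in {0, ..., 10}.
a · b ≡ 6·x^3 + 8·x^2 + 9·x + 7 (mod f(x))

Multiply as integer polynomials: a · b = 14·x^6 + 16·x^5 + 73·x^4 + 52·x^3 + 41·x^2 + 20·x. Reducing coefficients mod 11: a · b ≡ 3·x^6 + 5·x^5 + 7·x^4 + 8·x^3 + 8·x^2 + 9·x. Now divide by f(x) = x^4 + 9·x^3 + 10·x^2 + 7 in F_11[x], eliminating the leading term at each step:
  leading term 3·x^6: subtract (3·x^2)·f(x) = 3·x^6 + 5·x^5 + 8·x^4 + 10·x^2, leaving 10·x^4 + 8·x^3 + 9·x^2 + 9·x (coefficients mod 11)
  leading term 10·x^4: subtract (10)·f(x) = 10·x^4 + 2·x^3 + x^2 + 4, leaving 6·x^3 + 8·x^2 + 9·x + 7 (coefficients mod 11)
The degree is now < 4, so this is the remainder. Hence a · b ≡ 6·x^3 + 8·x^2 + 9·x + 7 in F_11[x]/(f).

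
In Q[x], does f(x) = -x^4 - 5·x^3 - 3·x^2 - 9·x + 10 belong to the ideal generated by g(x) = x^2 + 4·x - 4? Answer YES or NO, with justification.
NO

In Q[x] the ideal (g) consists of all multiples of g, so f ∈ (g) iff g | f, i.e. iff the remainder of f on division by g is 0. Divide f by g (g is monic, so eliminate the leading term of the running remainder at each step):
  leading term -x^4: subtract (-x^2)·g(x) = -x^4 - 4·x^3 + 4·x^2, leaving -x^3 - 7·x^2 - 9·x + 10
  leading term -x^3: subtract (-x)·g(x) = -x^3 - 4·x^2 + 4·x, leaving -3·x^2 - 13·x + 10
  leading term -3·x^2: subtract (-3)·g(x) = -3·x^2 - 12·x + 12, leaving -x - 2
The remainder r(x) = -x - 2 ≠ 0 (and deg r < deg g), so g ∤ f, i.e. f ∉ (g).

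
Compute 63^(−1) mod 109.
Apply the extended Euclidean algorithm to (109, 63), tracking rows (r, s, t) with s·109 + t·63 = r. Each division r_prev = q·r_cur + r_new produces the new row as (previous row) − q·(current row):
  row A: (109, 1, 0)   [1·109 + 0·63 = 109]
  row B: (63, 0, 1)   [0·109 + 1·63 = 63]
  109 = 1·63 + 46   → row C = row A − 1·row B = (46, 1, −1)   [check: 1·109 − 1·63 = 46]
  63 = 1·46 + 17   → row D = row B − 1·row C = (17, −1, 2)   [check: −1·109 + 2·63 = 17]
  46 = 2·17 + 12   → row E = row C − 2·row D = (12, 3, −5)   [check: 3·109 − 5·63 = 12]
  17 = 1·12 + 5   → row F = row D − 1·row E = (5, −4, 7)   [check: −4·109 + 7·63 = 5]
  12 = 2·5 + 2   → row G = row E − 2·row F = (2, 11, −19)   [check: 11·109 − 19·63 = 2]
  5 = 2·2 + 1   → row H = row F − 2·row G = (1, −26, 45)   [check: −26·109 + 45·63 = 1]
  2 = 2·1 + 0   → remainder 0, stop. gcd = 1 (last nonzero row H).
The gcd is 1, so 63 is invertible mod 109. The last nonzero row gives −26·109 + 45·63 = 1, so t = 45. So 63^(−1) ≡ 45 (mod 109). Verify: 63 · 45 = 2835 ≡ 1 (mod 109). ✓

Final answer: 63^(−1) ≡ 45 (mod 109)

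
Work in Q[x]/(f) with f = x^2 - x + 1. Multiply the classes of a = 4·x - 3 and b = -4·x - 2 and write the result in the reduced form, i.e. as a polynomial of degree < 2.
First multiply in Q[x] without reducing: a · b = -16·x^2 + 4·x + 6. Now divide by f(x) = x^2 - x + 1, eliminating the leading term at each step:
  leading term -16·x^2: subtract (-16)·f(x) = -16·x^2 + 16·x - 16, leaving 22 - 12·x
The degree is now < 2, so this is the remainder. Hence a · b ≡ 22 - 12·x in Q[x]/(f).

Final answer: a · b ≡ 22 - 12·x (mod f(x))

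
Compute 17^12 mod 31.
2

Use repeated squaring. Binary(12) = 1100. Walk through the bits of the exponent 12 left-to-right: at each bit after the leading one, square the running value, then multiply by 17 if the bit is 1 (always reducing mod 31):
  bit 1 = 1 (leading): start with 17.
  bit 2 = 1: square 17^2 = 289 ≡ 10; bit is 1, so multiply 10·17 = 170 ≡ 15 (mod 31).
  bit 3 = 0: square 15^2 = 225 ≡ 8 (mod 31).
  bit 4 = 0: square 8^2 = 64 ≡ 2 (mod 31).
Final value: 17^12 ≡ 2 (mod 31).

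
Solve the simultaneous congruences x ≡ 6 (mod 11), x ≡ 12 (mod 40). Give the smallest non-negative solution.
x ≡ 292 (mod 440); the representative in [0, 440) is 292

The moduli 11, 40 are pairwise coprime, so by the CRT there is a unique solution mod 11·40 = 440.
Solve by successive substitution. Start with x ≡ 6 (mod 11).
  Combine with x ≡ 12 (mod 40): write x = 6 + 11·t and require 6 + 11·t ≡ 12 (mod 40), i.e. 11·t ≡ 12 − 6 ≡ 6 (mod 40). Since 11^(−1) ≡ 11 (mod 40), t ≡ 11·6 ≡ 26 (mod 40). So x ≡ 6 + 11·26 = 292 (mod 440).
Unique solution in [0, 440): x = 292.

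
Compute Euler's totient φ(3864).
φ is multiplicative, with φ(p^e) = p^e − p^(e−1). Factorise 3864 = 2^3 · 3 · 7 · 23. Then
  φ(3864) = (2^3 − 2^2) · (3 − 1) · (7 − 1) · (23 − 1) = 4 · 2 · 6 · 22 = 1056.

Final answer: φ(3864) = 1056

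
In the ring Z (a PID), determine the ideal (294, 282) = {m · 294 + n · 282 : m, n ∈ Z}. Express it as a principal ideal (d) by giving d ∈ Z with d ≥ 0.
(294, 282) = (6); d = 6

In the PID Z, (a, b) is generated by gcd(a, b). Compute gcd(294, 282) with the extended Euclidean algorithm, tracking rows (r, s, t) with s·294 + t·282 = r:
  row A: (294, 1, 0)   [1·294 + 0·282 = 294]
  row B: (282, 0, 1)   [0·294 + 1·282 = 282]
  294 = 1·282 + 12   → row C = row A − 1·row B = (12, 1, −1)   [check: 1·294 − 1·282 = 12]
  282 = 23·12 + 6   → row D = row B − 23·row C = (6, −23, 24)   [check: −23·294 + 24·282 = 6]
  12 = 2·6 + 0   → remainder 0, stop. gcd = 6 (last nonzero row D).
So gcd(294, 282) = 6, with Bézout identity −23·294 + 24·282 = 6. Containment (⊇): the Bézout identity exhibits 6 as an element of (294, 282), giving (6) ⊆ (294, 282). Containment (⊆): since 6 | 294 and 6 | 282 (294 = 6·49, 282 = 6·47), every Z-linear combination of 294 and 282 is divisible by 6, so (294, 282) ⊆ (6). Therefore (294, 282) = (6), d = 6.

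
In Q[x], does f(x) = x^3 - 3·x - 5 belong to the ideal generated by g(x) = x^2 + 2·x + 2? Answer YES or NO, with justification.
In Q[x] the ideal (g) consists of all multiples of g, so f ∈ (g) iff g | f, i.e. iff the remainder of f on division by g is 0. Divide f by g (g is monic, so eliminate the leading term of the running remainder at each step):
  leading term x^3: subtract (x)·g(x) = x^3 + 2·x^2 + 2·x, leaving -2·x^2 - 5·x - 5
  leading term -2·x^2: subtract (-2)·g(x) = -2·x^2 - 4·x - 4, leaving -x - 1
The remainder r(x) = -x - 1 ≠ 0 (and deg r < deg g), so g ∤ f, i.e. f ∉ (g).

Final answer: NO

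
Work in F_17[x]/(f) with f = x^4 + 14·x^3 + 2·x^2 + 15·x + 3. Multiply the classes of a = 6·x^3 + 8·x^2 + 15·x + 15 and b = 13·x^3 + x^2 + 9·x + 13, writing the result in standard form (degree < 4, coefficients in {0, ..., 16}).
a · b ≡ 14·x^3 + 6·x^2 + 9 (mod f(x))

Multiply as integer polynomials: a · b = 78·x^6 + 110·x^5 + 257·x^4 + 360·x^3 + 254·x^2 + 330·x + 195. Reducing coefficients mod 17: a · b ≡ 10·x^6 + 8·x^5 + 2·x^4 + 3·x^3 + 16·x^2 + 7·x + 8. Now divide by f(x) = x^4 + 14·x^3 + 2·x^2 + 15·x + 3 in F_17[x], eliminating the leading term at each step:
  leading term 10·x^6: subtract (10·x^2)·f(x) = 10·x^6 + 4·x^5 + 3·x^4 + 14·x^3 + 13·x^2, leaving 4·x^5 + 16·x^4 + 6·x^3 + 3·x^2 + 7·x + 8 (coefficients mod 17)
  leading term 4·x^5: subtract (4·x)·f(x) = 4·x^5 + 5·x^4 + 8·x^3 + 9·x^2 + 12·x, leaving 11·x^4 + 15·x^3 + 11·x^2 + 12·x + 8 (coefficients mod 17)
  leading term 11·x^4: subtract (11)·f(x) = 11·x^4 + x^3 + 5·x^2 + 12·x + 16, leaving 14·x^3 + 6·x^2 + 9 (coefficients mod 17)
The degree is now < 4, so this is the remainder. Hence a · b ≡ 14·x^3 + 6·x^2 + 9 in F_17[x]/(f).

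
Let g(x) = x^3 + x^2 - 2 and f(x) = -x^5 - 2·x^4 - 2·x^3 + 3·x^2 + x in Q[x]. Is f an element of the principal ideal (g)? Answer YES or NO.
NO

In Q[x] the ideal (g) consists of all multiples of g, so f ∈ (g) iff g | f, i.e. iff the remainder of f on division by g is 0. Divide f by g (g is monic, so eliminate the leading term of the running remainder at each step):
  leading term -x^5: subtract (-x^2)·g(x) = -x^5 - x^4 + 2·x^2, leaving -x^4 - 2·x^3 + x^2 + x
  leading term -x^4: subtract (-x)·g(x) = -x^4 - x^3 + 2·x, leaving -x^3 + x^2 - x
  leading term -x^3: subtract (-1)·g(x) = -x^3 - x^2 + 2, leaving 2·x^2 - x - 2
The remainder r(x) = 2·x^2 - x - 2 ≠ 0 (and deg r < deg g), so g ∤ f, i.e. f ∉ (g).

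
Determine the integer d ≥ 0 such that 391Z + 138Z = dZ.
(391, 138) = (23); d = 23

In the PID Z, (a, b) is generated by gcd(a, b). Compute gcd(391, 138) with the extended Euclidean algorithm, tracking rows (r, s, t) with s·391 + t·138 = r:
  row A: (391, 1, 0)   [1·391 + 0·138 = 391]
  row B: (138, 0, 1)   [0·391 + 1·138 = 138]
  391 = 2·138 + 115   → row C = row A − 2·row B = (115, 1, −2)   [check: 1·391 − 2·138 = 115]
  138 = 1·115 + 23   → row D = row B − 1·row C = (23, −1, 3)   [check: −1·391 + 3·138 = 23]
  115 = 5·23 + 0   → remainder 0, stop. gcd = 23 (last nonzero row D).
So gcd(391, 138) = 23, with Bézout identity −1·391 + 3·138 = 23. Containment (⊇): the Bézout identity exhibits 23 as an element of (391, 138), giving (23) ⊆ (391, 138). Containment (⊆): since 23 | 391 and 23 | 138 (391 = 23·17, 138 = 23·6), every Z-linear combination of 391 and 138 is divisible by 23, so (391, 138) ⊆ (23). Therefore (391, 138) = (23), d = 23.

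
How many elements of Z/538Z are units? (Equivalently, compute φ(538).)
An element a ∈ Z/538Z is a unit iff gcd(a, 538) = 1, so the number of units is φ(538). φ is multiplicative, with φ(p^e) = p^e − p^(e−1). Factorise 538 = 2 · 269. Then
  φ(538) = (2 − 1) · (269 − 1) = 1 · 268 = 268.

Final answer: Z/538Z has φ(538) = 268 units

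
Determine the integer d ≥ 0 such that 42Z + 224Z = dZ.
In the PID Z, (a, b) is generated by gcd(a, b). Compute gcd(224, 42) with the extended Euclidean algorithm, tracking rows (r, s, t) with s·224 + t·42 = r:
  row A: (224, 1, 0)   [1·224 + 0·42 = 224]
  row B: (42, 0, 1)   [0·224 + 1·42 = 42]
  224 = 5·42 + 14   → row C = row A − 5·row B = (14, 1, −5)   [check: 1·224 − 5·42 = 14]
  42 = 3·14 + 0   → remainder 0, stop. gcd = 14 (last nonzero row C).
So gcd(42, 224) = 14, with Bézout identity 1·224 − 5·42 = 14. Containment (⊇): the Bézout identity exhibits 14 as an element of (42, 224), giving (14) ⊆ (42, 224). Containment (⊆): since 14 | 42 and 14 | 224 (42 = 14·3, 224 = 14·16), every Z-linear combination of 42 and 224 is divisible by 14, so (42, 224) ⊆ (14). Therefore (42, 224) = (14), d = 14.

Final answer: (42, 224) = (14); d = 14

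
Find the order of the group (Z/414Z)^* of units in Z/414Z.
|(Z/414Z)^*| = 132

(Z/414Z)^* consists of the classes a with gcd(a, 414) = 1, so its order is φ(414). φ is multiplicative, with φ(p^e) = p^e − p^(e−1). Factorise 414 = 2 · 3^2 · 23. Then
  φ(414) = (2 − 1) · (3^2 − 3^1) · (23 − 1) = 1 · 6 · 22 = 132.
Thus |(Z/414Z)^*| = 132.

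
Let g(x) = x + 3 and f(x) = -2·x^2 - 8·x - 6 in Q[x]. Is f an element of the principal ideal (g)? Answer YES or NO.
YES

In Q[x] the ideal (g) consists of all multiples of g, so f ∈ (g) iff g | f, i.e. iff the remainder of f on division by g is 0. Divide f by g (g is monic, so eliminate the leading term of the running remainder at each step):
  leading term -2·x^2: subtract (-2·x)·g(x) = -2·x^2 - 6·x, leaving -2·x - 6
  leading term -2·x: subtract (-2)·g(x) = -2·x - 6, leaving 0
The remainder is 0, so f(x) = g(x) · h(x) with h(x) = -2·x - 2. Hence g | f, i.e. f ∈ (g).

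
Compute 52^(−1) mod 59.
Apply the extended Euclidean algorithm to (59, 52), tracking rows (r, s, t) with s·59 + t·52 = r. Each division r_prev = q·r_cur + r_new produces the new row as (previous row) − q·(current row):
  row A: (59, 1, 0)   [1·59 + 0·52 = 59]
  row B: (52, 0, 1)   [0·59 + 1·52 = 52]
  59 = 1·52 + 7   → row C = row A − 1·row B = (7, 1, −1)   [check: 1·59 − 1·52 = 7]
  52 = 7·7 + 3   → row D = row B − 7·row C = (3, −7, 8)   [check: −7·59 + 8·52 = 3]
  7 = 2·3 + 1   → row E = row C − 2·row D = (1, 15, −17)   [check: 15·59 − 17·52 = 1]
  3 = 3·1 + 0   → remainder 0, stop. gcd = 1 (last nonzero row E).
The gcd is 1, so 52 is invertible mod 59. The last nonzero row gives 15·59 − 17·52 = 1, so t = −17. So 52^(−1) ≡ −17 ≡ 42 (mod 59). Verify: 52 · 42 = 2184 ≡ 1 (mod 59). ✓

Final answer: 52^(−1) ≡ 42 (mod 59)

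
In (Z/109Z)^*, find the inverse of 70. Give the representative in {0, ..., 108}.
Apply the extended Euclidean algorithm to (109, 70), tracking rows (r, s, t) with s·109 + t·70 = r. Each division r_prev = q·r_cur + r_new produces the new row as (previous row) − q·(current row):
  row A: (109, 1, 0)   [1·109 + 0·70 = 109]
  row B: (70, 0, 1)   [0·109 + 1·70 = 70]
  109 = 1·70 + 39   → row C = row A − 1·row B = (39, 1, −1)   [check: 1·109 − 1·70 = 39]
  70 = 1·39 + 31   → row D = row B − 1·row C = (31, −1, 2)   [check: −1·109 + 2·70 = 31]
  39 = 1·31 + 8   → row E = row C − 1·row D = (8, 2, −3)   [check: 2·109 − 3·70 = 8]
  31 = 3·8 + 7   → row F = row D − 3·row E = (7, −7, 11)   [check: −7·109 + 11·70 = 7]
  8 = 1·7 + 1   → row G = row E − 1·row F = (1, 9, −14)   [check: 9·109 − 14·70 = 1]
  7 = 7·1 + 0   → remainder 0, stop. gcd = 1 (last nonzero row G).
The gcd is 1, so 70 is invertible mod 109. The last nonzero row gives 9·109 − 14·70 = 1, so t = −14. So 70^(−1) ≡ −14 ≡ 95 (mod 109). Verify: 70 · 95 = 6650 ≡ 1 (mod 109). ✓

Final answer: 70^(−1) ≡ 95 (mod 109)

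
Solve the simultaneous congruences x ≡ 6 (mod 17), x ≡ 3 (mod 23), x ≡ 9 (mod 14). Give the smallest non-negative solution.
x ≡ 2165 (mod 5474); the representative in [0, 5474) is 2165

The moduli 17, 23, 14 are pairwise coprime, so by the CRT there is a unique solution mod 17·23·14 = 5474.
Solve by successive substitution. Start with x ≡ 6 (mod 17).
  Combine with x ≡ 3 (mod 23): write x = 6 + 17·t and require 6 + 17·t ≡ 3 (mod 23), i.e. 17·t ≡ 3 − 6 ≡ 20 (mod 23). Since 17^(−1) ≡ 19 (mod 23), t ≡ 19·20 ≡ 12 (mod 23). So x ≡ 6 + 17·12 = 210 (mod 391).
  Combine with x ≡ 9 (mod 14): write x = 210 + 391·t and require 210 + 391·t ≡ 9 (mod 14), i.e. 391·t ≡ 9 − 210 ≡ 9 (mod 14). Since 391^(−1) ≡ 13 (mod 14) (391 ≡ 13 (mod 14)), t ≡ 13·9 ≡ 5 (mod 14). So x ≡ 210 + 391·5 = 2165 (mod 5474).
Unique solution in [0, 5474): x = 2165.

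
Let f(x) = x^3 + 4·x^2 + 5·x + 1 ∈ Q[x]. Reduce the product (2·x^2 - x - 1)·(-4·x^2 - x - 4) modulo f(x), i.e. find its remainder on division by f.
a · b ≡ -99·x^2 - 157·x - 30 (mod f(x))

First multiply in Q[x] without reducing: a · b = -8·x^4 + 2·x^3 - 3·x^2 + 5·x + 4. Now divide by f(x) = x^3 + 4·x^2 + 5·x + 1, eliminating the leading term at each step:
  leading term -8·x^4: subtract (-8·x)·f(x) = -8·x^4 - 32·x^3 - 40·x^2 - 8·x, leaving 34·x^3 + 37·x^2 + 13·x + 4
  leading term 34·x^3: subtract (34)·f(x) = 34·x^3 + 136·x^2 + 170·x + 34, leaving -99·x^2 - 157·x - 30
The degree is now < 3, so this is the remainder. Hence a · b ≡ -99·x^2 - 157·x - 30 in Q[x]/(f).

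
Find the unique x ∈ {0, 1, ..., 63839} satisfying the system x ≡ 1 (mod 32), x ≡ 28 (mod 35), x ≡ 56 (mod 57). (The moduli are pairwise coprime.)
The moduli 32, 35, 57 are pairwise coprime, so by the CRT there is a unique solution mod 32·35·57 = 63840.
Solve by successive substitution. Start with x ≡ 1 (mod 32).
  Combine with x ≡ 28 (mod 35): write x = 1 + 32·t and require 1 + 32·t ≡ 28 (mod 35), i.e. 32·t ≡ 28 − 1 ≡ 27 (mod 35). Since 32^(−1) ≡ 23 (mod 35), t ≡ 23·27 ≡ 26 (mod 35). So x ≡ 1 + 32·26 = 833 (mod 1120).
  Combine with x ≡ 56 (mod 57): write x = 833 + 1120·t and require 833 + 1120·t ≡ 56 (mod 57), i.e. 1120·t ≡ 56 − 833 ≡ 21 (mod 57). Since 1120^(−1) ≡ 37 (mod 57) (1120 ≡ 37 (mod 57)), t ≡ 37·21 ≡ 36 (mod 57). So x ≡ 833 + 1120·36 = 41153 (mod 63840).
Unique solution in [0, 63840): x = 41153.

Final answer: x ≡ 41153 (mod 63840); the representative in [0, 63840) is 41153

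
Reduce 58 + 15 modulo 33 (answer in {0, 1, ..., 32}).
7

Reduce the summands first: 58 ≡ 25 (mod 33), so 58 + 15 ≡ 25 + 15 (mod 33). 25 + 15 = 40; 40 = 1·33 + 7, so (58 + 15) mod 33 = 7.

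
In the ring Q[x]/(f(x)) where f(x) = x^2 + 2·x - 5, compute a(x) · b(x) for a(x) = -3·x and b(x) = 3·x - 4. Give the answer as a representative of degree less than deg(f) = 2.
a · b ≡ 30·x - 45 (mod f(x))

First multiply in Q[x] without reducing: a · b = -9·x^2 + 12·x. Now divide by f(x) = x^2 + 2·x - 5, eliminating the leading term at each step:
  leading term -9·x^2: subtract (-9)·f(x) = -9·x^2 - 18·x + 45, leaving 30·x - 45
The degree is now < 2, so this is the remainder. Hence a · b ≡ 30·x - 45 in Q[x]/(f).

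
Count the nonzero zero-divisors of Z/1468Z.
Z/1468Z has 735 nonzero zero-divisors

In Z/1468Z each nonzero element is either a unit (gcd with 1468 is 1) or a zero-divisor (gcd > 1). The number of units is φ(1468): factorise 1468 = 2^2 · 367, so φ(1468) = (2^2 − 2^1) · (367 − 1) = 2 · 366 = 732. The nonzero elements number 1468 − 1 = 1467. Hence the nonzero zero-divisors number 1467 − 732 = 735.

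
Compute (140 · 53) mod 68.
8

Reduce the factors first: 140 ≡ 4 (mod 68), so 140 · 53 ≡ 4 · 53 (mod 68). 4 · 53 = 212. Dividing by 68: 212 = 3·68 + 8. So (140 · 53) mod 68 = 8.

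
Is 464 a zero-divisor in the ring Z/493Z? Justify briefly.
YES

gcd(464, 493) = 29 > 1, so 464 is not a unit in Z/493Z. In Z/nZ every nonzero non-unit is a zero-divisor: explicitly, take b = 493/gcd = 17 ≠ 0 (mod 493); then 464·17 = 7888 = 16·493, i.e. 464·17 ≡ 0 (mod 493). So 464 is a zero-divisor.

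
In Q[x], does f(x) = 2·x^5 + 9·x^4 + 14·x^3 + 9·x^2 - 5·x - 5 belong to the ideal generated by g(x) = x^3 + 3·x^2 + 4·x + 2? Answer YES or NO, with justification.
In Q[x] the ideal (g) consists of all multiples of g, so f ∈ (g) iff g | f, i.e. iff the remainder of f on division by g is 0. Divide f by g (g is monic, so eliminate the leading term of the running remainder at each step):
  leading term 2·x^5: subtract (2·x^2)·g(x) = 2·x^5 + 6·x^4 + 8·x^3 + 4·x^2, leaving 3·x^4 + 6·x^3 + 5·x^2 - 5·x - 5
  leading term 3·x^4: subtract (3·x)·g(x) = 3·x^4 + 9·x^3 + 12·x^2 + 6·x, leaving -3·x^3 - 7·x^2 - 11·x - 5
  leading term -3·x^3: subtract (-3)·g(x) = -3·x^3 - 9·x^2 - 12·x - 6, leaving 2·x^2 + x + 1
The remainder r(x) = 2·x^2 + x + 1 ≠ 0 (and deg r < deg g), so g ∤ f, i.e. f ∉ (g).

Final answer: NO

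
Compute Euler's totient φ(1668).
φ(1668) = 552

φ is multiplicative, with φ(p^e) = p^e − p^(e−1). Factorise 1668 = 2^2 · 3 · 139. Then
  φ(1668) = (2^2 − 2^1) · (3 − 1) · (139 − 1) = 2 · 2 · 138 = 552.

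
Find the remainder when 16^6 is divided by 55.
Use repeated squaring. Binary(6) = 110. Walk through the bits of the exponent 6 left-to-right: at each bit after the leading one, square the running value, then multiply by 16 if the bit is 1 (always reducing mod 55):
  bit 1 = 1 (leading): start with 16.
  bit 2 = 1: square 16^2 = 256 ≡ 36; bit is 1, so multiply 36·16 = 576 ≡ 26 (mod 55).
  bit 3 = 0: square 26^2 = 676 ≡ 16 (mod 55).
Final value: 16^6 ≡ 16 (mod 55).

Final answer: 16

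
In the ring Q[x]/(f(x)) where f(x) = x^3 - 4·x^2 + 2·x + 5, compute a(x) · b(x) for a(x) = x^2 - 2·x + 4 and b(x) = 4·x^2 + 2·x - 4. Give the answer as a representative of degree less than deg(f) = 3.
First multiply in Q[x] without reducing: a · b = 4·x^4 - 6·x^3 + 8·x^2 + 16·x - 16. Now divide by f(x) = x^3 - 4·x^2 + 2·x + 5, eliminating the leading term at each step:
  leading term 4·x^4: subtract (4·x)·f(x) = 4·x^4 - 16·x^3 + 8·x^2 + 20·x, leaving 10·x^3 - 4·x - 16
  leading term 10·x^3: subtract (10)·f(x) = 10·x^3 - 40·x^2 + 20·x + 50, leaving 40·x^2 - 24·x - 66
The degree is now < 3, so this is the remainder. Hence a · b ≡ 40·x^2 - 24·x - 66 in Q[x]/(f).

Final answer: a · b ≡ 40·x^2 - 24·x - 66 (mod f(x))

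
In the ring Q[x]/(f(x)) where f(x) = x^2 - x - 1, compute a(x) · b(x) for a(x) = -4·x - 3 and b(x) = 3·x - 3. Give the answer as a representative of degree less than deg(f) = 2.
First multiply in Q[x] without reducing: a · b = -12·x^2 + 3·x + 9. Now divide by f(x) = x^2 - x - 1, eliminating the leading term at each step:
  leading term -12·x^2: subtract (-12)·f(x) = -12·x^2 + 12·x + 12, leaving -9·x - 3
The degree is now < 2, so this is the remainder. Hence a · b ≡ -9·x - 3 in Q[x]/(f).

Final answer: a · b ≡ -9·x - 3 (mod f(x))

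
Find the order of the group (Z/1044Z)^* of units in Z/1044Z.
|(Z/1044Z)^*| = 336

(Z/1044Z)^* consists of the classes a with gcd(a, 1044) = 1, so its order is φ(1044). φ is multiplicative, with φ(p^e) = p^e − p^(e−1). Factorise 1044 = 2^2 · 3^2 · 29. Then
  φ(1044) = (2^2 − 2^1) · (3^2 − 3^1) · (29 − 1) = 2 · 6 · 28 = 336.
Thus |(Z/1044Z)^*| = 336.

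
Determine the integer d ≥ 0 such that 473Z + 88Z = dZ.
In the PID Z, (a, b) is generated by gcd(a, b). Compute gcd(473, 88) with the extended Euclidean algorithm, tracking rows (r, s, t) with s·473 + t·88 = r:
  row A: (473, 1, 0)   [1·473 + 0·88 = 473]
  row B: (88, 0, 1)   [0·473 + 1·88 = 88]
  473 = 5·88 + 33   → row C = row A − 5·row B = (33, 1, −5)   [check: 1·473 − 5·88 = 33]
  88 = 2·33 + 22   → row D = row B − 2·row C = (22, −2, 11)   [check: −2·473 + 11·88 = 22]
  33 = 1·22 + 11   → row E = row C − 1·row D = (11, 3, −16)   [check: 3·473 − 16·88 = 11]
  22 = 2·11 + 0   → remainder 0, stop. gcd = 11 (last nonzero row E).
So gcd(473, 88) = 11, with Bézout identity 3·473 − 16·88 = 11. Containment (⊇): the Bézout identity exhibits 11 as an element of (473, 88), giving (11) ⊆ (473, 88). Containment (⊆): since 11 | 473 and 11 | 88 (473 = 11·43, 88 = 11·8), every Z-linear combination of 473 and 88 is divisible by 11, so (473, 88) ⊆ (11). Therefore (473, 88) = (11), d = 11.

Final answer: (473, 88) = (11); d = 11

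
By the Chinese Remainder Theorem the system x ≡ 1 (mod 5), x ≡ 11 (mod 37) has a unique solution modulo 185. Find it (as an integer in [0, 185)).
The moduli 5, 37 are pairwise coprime, so by the CRT there is a unique solution mod 5·37 = 185.
Solve by successive substitution. Start with x ≡ 1 (mod 5).
  Combine with x ≡ 11 (mod 37): write x = 1 + 5·t and require 1 + 5·t ≡ 11 (mod 37), i.e. 5·t ≡ 11 − 1 ≡ 10 (mod 37). Since 5^(−1) ≡ 15 (mod 37), t ≡ 15·10 ≡ 2 (mod 37). So x ≡ 1 + 5·2 = 11 (mod 185).
Unique solution in [0, 185): x = 11.

Final answer: x ≡ 11 (mod 185); the representative in [0, 185) is 11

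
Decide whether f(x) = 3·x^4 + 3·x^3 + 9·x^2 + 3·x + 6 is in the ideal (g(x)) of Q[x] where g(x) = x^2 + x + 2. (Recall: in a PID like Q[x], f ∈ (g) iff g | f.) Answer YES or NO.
In Q[x] the ideal (g) consists of all multiples of g, so f ∈ (g) iff g | f, i.e. iff the remainder of f on division by g is 0. Divide f by g (g is monic, so eliminate the leading term of the running remainder at each step):
  leading term 3·x^4: subtract (3·x^2)·g(x) = 3·x^4 + 3·x^3 + 6·x^2, leaving 3·x^2 + 3·x + 6
  leading term 3·x^2: subtract (3)·g(x) = 3·x^2 + 3·x + 6, leaving 0
The remainder is 0, so f(x) = g(x) · h(x) with h(x) = 3·x^2 + 3. Hence g | f, i.e. f ∈ (g).

Final answer: YES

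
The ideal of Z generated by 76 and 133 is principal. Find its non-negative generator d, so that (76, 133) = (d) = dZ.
In the PID Z, (a, b) is generated by gcd(a, b). Compute gcd(133, 76) with the extended Euclidean algorithm, tracking rows (r, s, t) with s·133 + t·76 = r:
  row A: (133, 1, 0)   [1·133 + 0·76 = 133]
  row B: (76, 0, 1)   [0·133 + 1·76 = 76]
  133 = 1·76 + 57   → row C = row A − 1·row B = (57, 1, −1)   [check: 1·133 − 1·76 = 57]
  76 = 1·57 + 19   → row D = row B − 1·row C = (19, −1, 2)   [check: −1·133 + 2·76 = 19]
  57 = 3·19 + 0   → remainder 0, stop. gcd = 19 (last nonzero row D).
So gcd(76, 133) = 19, with Bézout identity −1·133 + 2·76 = 19. Containment (⊇): the Bézout identity exhibits 19 as an element of (76, 133), giving (19) ⊆ (76, 133). Containment (⊆): since 19 | 76 and 19 | 133 (76 = 19·4, 133 = 19·7), every Z-linear combination of 76 and 133 is divisible by 19, so (76, 133) ⊆ (19). Therefore (76, 133) = (19), d = 19.

Final answer: (76, 133) = (19); d = 19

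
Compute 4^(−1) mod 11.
Apply the extended Euclidean algorithm to (11, 4), tracking rows (r, s, t) with s·11 + t·4 = r. Each division r_prev = q·r_cur + r_new produces the new row as (previous row) − q·(current row):
  row A: (11, 1, 0)   [1·11 + 0·4 = 11]
  row B: (4, 0, 1)   [0·11 + 1·4 = 4]
  11 = 2·4 + 3   → row C = row A − 2·row B = (3, 1, −2)   [check: 1·11 − 2·4 = 3]
  4 = 1·3 + 1   → row D = row B − 1·row C = (1, −1, 3)   [check: −1·11 + 3·4 = 1]
  3 = 3·1 + 0   → remainder 0, stop. gcd = 1 (last nonzero row D).
The gcd is 1, so 4 is invertible mod 11. The last nonzero row gives −1·11 + 3·4 = 1, so t = 3. So 4^(−1) ≡ 3 (mod 11). Verify: 4 · 3 = 12 ≡ 1 (mod 11). ✓

Final answer: 4^(−1) ≡ 3 (mod 11)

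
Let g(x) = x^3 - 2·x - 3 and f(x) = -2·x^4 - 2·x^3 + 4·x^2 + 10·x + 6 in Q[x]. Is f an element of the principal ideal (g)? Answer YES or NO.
YES

In Q[x] the ideal (g) consists of all multiples of g, so f ∈ (g) iff g | f, i.e. iff the remainder of f on division by g is 0. Divide f by g (g is monic, so eliminate the leading term of the running remainder at each step):
  leading term -2·x^4: subtract (-2·x)·g(x) = -2·x^4 + 4·x^2 + 6·x, leaving -2·x^3 + 4·x + 6
  leading term -2·x^3: subtract (-2)·g(x) = -2·x^3 + 4·x + 6, leaving 0
The remainder is 0, so f(x) = g(x) · h(x) with h(x) = -2·x - 2. Hence g | f, i.e. f ∈ (g).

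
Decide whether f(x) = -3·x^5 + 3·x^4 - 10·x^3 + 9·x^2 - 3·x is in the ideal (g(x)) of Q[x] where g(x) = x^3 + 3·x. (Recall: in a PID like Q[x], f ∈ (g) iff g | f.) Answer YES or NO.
In Q[x] the ideal (g) consists of all multiples of g, so f ∈ (g) iff g | f, i.e. iff the remainder of f on division by g is 0. Divide f by g (g is monic, so eliminate the leading term of the running remainder at each step):
  leading term -3·x^5: subtract (-3·x^2)·g(x) = -3·x^5 - 9·x^3, leaving 3·x^4 - x^3 + 9·x^2 - 3·x
  leading term 3·x^4: subtract (3·x)·g(x) = 3·x^4 + 9·x^2, leaving -x^3 - 3·x
  leading term -x^3: subtract (-1)·g(x) = -x^3 - 3·x, leaving 0
The remainder is 0, so f(x) = g(x) · h(x) with h(x) = -3·x^2 + 3·x - 1. Hence g | f, i.e. f ∈ (g).

Final answer: YES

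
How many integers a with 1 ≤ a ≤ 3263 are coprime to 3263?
The number of a ∈ {1, ..., 3263} with gcd(a, 3263) = 1 is by definition Euler's totient φ(3263). φ is multiplicative, with φ(p^e) = p^e − p^(e−1). Factorise 3263 = 13 · 251. Then
  φ(3263) = (13 − 1) · (251 − 1) = 12 · 250 = 3000.
So there are 3000 such integers.

Final answer: 3000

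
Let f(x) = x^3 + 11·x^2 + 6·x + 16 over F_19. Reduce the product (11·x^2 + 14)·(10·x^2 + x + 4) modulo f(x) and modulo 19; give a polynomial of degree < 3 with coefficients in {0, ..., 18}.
Multiply as integer polynomials: a · b = 110·x^4 + 11·x^3 + 184·x^2 + 14·x + 56. Reducing coefficients mod 19: a · b ≡ 15·x^4 + 11·x^3 + 13·x^2 + 14·x + 18. Now divide by f(x) = x^3 + 11·x^2 + 6·x + 16 in F_19[x], eliminating the leading term at each step:
  leading term 15·x^4: subtract (15·x)·f(x) = 15·x^4 + 13·x^3 + 14·x^2 + 12·x, leaving 17·x^3 + 18·x^2 + 2·x + 18 (coefficients mod 19)
  leading term 17·x^3: subtract (17)·f(x) = 17·x^3 + 16·x^2 + 7·x + 6, leaving 2·x^2 + 14·x + 12 (coefficients mod 19)
The degree is now < 3, so this is the remainder. Hence a · b ≡ 2·x^2 + 14·x + 12 in F_19[x]/(f).

Final answer: a · b ≡ 2·x^2 + 14·x + 12 (mod f(x))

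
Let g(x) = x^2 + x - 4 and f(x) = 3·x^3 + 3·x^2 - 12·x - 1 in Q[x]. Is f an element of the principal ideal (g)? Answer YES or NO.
In Q[x] the ideal (g) consists of all multiples of g, so f ∈ (g) iff g | f, i.e. iff the remainder of f on division by g is 0. Divide f by g (g is monic, so eliminate the leading term of the running remainder at each step):
  leading term 3·x^3: subtract (3·x)·g(x) = 3·x^3 + 3·x^2 - 12·x, leaving -1
The remainder r(x) = -1 ≠ 0 (and deg r < deg g), so g ∤ f, i.e. f ∉ (g).

Final answer: NO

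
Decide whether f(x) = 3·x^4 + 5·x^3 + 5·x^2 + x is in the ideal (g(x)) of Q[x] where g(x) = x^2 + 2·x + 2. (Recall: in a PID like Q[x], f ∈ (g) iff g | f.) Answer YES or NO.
NO

In Q[x] the ideal (g) consists of all multiples of g, so f ∈ (g) iff g | f, i.e. iff the remainder of f on division by g is 0. Divide f by g (g is monic, so eliminate the leading term of the running remainder at each step):
  leading term 3·x^4: subtract (3·x^2)·g(x) = 3·x^4 + 6·x^3 + 6·x^2, leaving -x^3 - x^2 + x
  leading term -x^3: subtract (-x)·g(x) = -x^3 - 2·x^2 - 2·x, leaving x^2 + 3·x
  leading term x^2: subtract (1)·g(x) = x^2 + 2·x + 2, leaving x - 2
The remainder r(x) = x - 2 ≠ 0 (and deg r < deg g), so g ∤ f, i.e. f ∉ (g).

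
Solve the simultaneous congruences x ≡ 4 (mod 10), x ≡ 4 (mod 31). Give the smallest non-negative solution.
x ≡ 4 (mod 310); the representative in [0, 310) is 4

The moduli 10, 31 are pairwise coprime, so by the CRT there is a unique solution mod 10·31 = 310.
Solve by successive substitution. Start with x ≡ 4 (mod 10).
  Combine with x ≡ 4 (mod 31): write x = 4 + 10·t and require 4 + 10·t ≡ 4 (mod 31), i.e. 10·t ≡ 4 − 4 ≡ 0 (mod 31). Since 10^(−1) ≡ 28 (mod 31), t ≡ 28·0 ≡ 0 (mod 31). So x ≡ 4 + 10·0 = 4 (mod 310).
Unique solution in [0, 310): x = 4.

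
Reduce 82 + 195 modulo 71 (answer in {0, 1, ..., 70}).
Reduce the summands first: 82 ≡ 11, 195 ≡ 53 (mod 71), so 82 + 195 ≡ 11 + 53 (mod 71). 11 + 53 = 64; 64 = 0·71 + 64, so (82 + 195) mod 71 = 64.

Final answer: 64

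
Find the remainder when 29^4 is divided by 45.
16

Use repeated squaring. Binary(4) = 100. Walk through the bits of the exponent 4 left-to-right: at each bit after the leading one, square the running value, then multiply by 29 if the bit is 1 (always reducing mod 45):
  bit 1 = 1 (leading): start with 29.
  bit 2 = 0: square 29^2 = 841 ≡ 31 (mod 45).
  bit 3 = 0: square 31^2 = 961 ≡ 16 (mod 45).
Final value: 29^4 ≡ 16 (mod 45).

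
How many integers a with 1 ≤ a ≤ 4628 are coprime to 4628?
2112

The number of a ∈ {1, ..., 4628} with gcd(a, 4628) = 1 is by definition Euler's totient φ(4628). φ is multiplicative, with φ(p^e) = p^e − p^(e−1). Factorise 4628 = 2^2 · 13 · 89. Then
  φ(4628) = (2^2 − 2^1) · (13 − 1) · (89 − 1) = 2 · 12 · 88 = 2112.
So there are 2112 such integers.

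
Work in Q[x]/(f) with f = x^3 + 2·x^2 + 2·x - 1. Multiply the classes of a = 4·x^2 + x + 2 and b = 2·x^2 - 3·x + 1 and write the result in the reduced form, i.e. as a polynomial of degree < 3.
a · b ≡ 41·x^2 + 55·x - 24 (mod f(x))

First multiply in Q[x] without reducing: a · b = 8·x^4 - 10·x^3 + 5·x^2 - 5·x + 2. Now divide by f(x) = x^3 + 2·x^2 + 2·x - 1, eliminating the leading term at each step:
  leading term 8·x^4: subtract (8·x)·f(x) = 8·x^4 + 16·x^3 + 16·x^2 - 8·x, leaving -26·x^3 - 11·x^2 + 3·x + 2
  leading term -26·x^3: subtract (-26)·f(x) = -26·x^3 - 52·x^2 - 52·x + 26, leaving 41·x^2 + 55·x - 24
The degree is now < 3, so this is the remainder. Hence a · b ≡ 41·x^2 + 55·x - 24 in Q[x]/(f).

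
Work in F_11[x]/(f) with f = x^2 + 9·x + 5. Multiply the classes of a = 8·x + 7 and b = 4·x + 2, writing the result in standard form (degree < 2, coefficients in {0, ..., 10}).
a · b ≡ 9·x + 8 (mod f(x))

Multiply as integer polynomials: a · b = 32·x^2 + 44·x + 14. Reducing coefficients mod 11: a · b ≡ 10·x^2 + 3. Now divide by f(x) = x^2 + 9·x + 5 in F_11[x], eliminating the leading term at each step:
  leading term 10·x^2: subtract (10)·f(x) = 10·x^2 + 2·x + 6, leaving 9·x + 8 (coefficients mod 11)
The degree is now < 2, so this is the remainder. Hence a · b ≡ 9·x + 8 in F_11[x]/(f).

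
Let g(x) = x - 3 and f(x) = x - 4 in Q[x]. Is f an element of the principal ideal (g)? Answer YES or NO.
NO

In Q[x] the ideal (g) consists of all multiples of g, so f ∈ (g) iff g | f, i.e. iff the remainder of f on division by g is 0. Divide f by g (g is monic, so eliminate the leading term of the running remainder at each step):
  leading term x: subtract (1)·g(x) = x - 3, leaving -1
The remainder r(x) = -1 ≠ 0 (and deg r < deg g), so g ∤ f, i.e. f ∉ (g).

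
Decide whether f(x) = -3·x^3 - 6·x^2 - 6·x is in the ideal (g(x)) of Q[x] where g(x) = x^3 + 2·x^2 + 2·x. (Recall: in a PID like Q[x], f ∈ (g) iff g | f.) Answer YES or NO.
In Q[x] the ideal (g) consists of all multiples of g, so f ∈ (g) iff g | f, i.e. iff the remainder of f on division by g is 0. Divide f by g (g is monic, so eliminate the leading term of the running remainder at each step):
  leading term -3·x^3: subtract (-3)·g(x) = -3·x^3 - 6·x^2 - 6·x, leaving 0
The remainder is 0, so f(x) = g(x) · h(x) with h(x) = -3. Hence g | f, i.e. f ∈ (g).

Final answer: YES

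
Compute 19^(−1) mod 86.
Apply the extended Euclidean algorithm to (86, 19), tracking rows (r, s, t) with s·86 + t·19 = r. Each division r_prev = q·r_cur + r_new produces the new row as (previous row) − q·(current row):
  row A: (86, 1, 0)   [1·86 + 0·19 = 86]
  row B: (19, 0, 1)   [0·86 + 1·19 = 19]
  86 = 4·19 + 10   → row C = row A − 4·row B = (10, 1, −4)   [check: 1·86 − 4·19 = 10]
  19 = 1·10 + 9   → row D = row B − 1·row C = (9, −1, 5)   [check: −1·86 + 5·19 = 9]
  10 = 1·9 + 1   → row E = row C − 1·row D = (1, 2, −9)   [check: 2·86 − 9·19 = 1]
  9 = 9·1 + 0   → remainder 0, stop. gcd = 1 (last nonzero row E).
The gcd is 1, so 19 is invertible mod 86. The last nonzero row gives 2·86 − 9·19 = 1, so t = −9. So 19^(−1) ≡ −9 ≡ 77 (mod 86). Verify: 19 · 77 = 1463 ≡ 1 (mod 86). ✓

Final answer: 19^(−1) ≡ 77 (mod 86)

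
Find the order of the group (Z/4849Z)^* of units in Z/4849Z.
|(Z/4849Z)^*| = 4464

(Z/4849Z)^* consists of the classes a with gcd(a, 4849) = 1, so its order is φ(4849). φ is multiplicative, with φ(p^e) = p^e − p^(e−1). Factorise 4849 = 13 · 373. Then
  φ(4849) = (13 − 1) · (373 − 1) = 12 · 372 = 4464.
Thus |(Z/4849Z)^*| = 4464.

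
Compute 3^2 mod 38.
Use repeated squaring. Binary(2) = 10. Walk through the bits of the exponent 2 left-to-right: at each bit after the leading one, square the running value, then multiply by 3 if the bit is 1 (always reducing mod 38):
  bit 1 = 1 (leading): start with 3.
  bit 2 = 0: square 3^2 = 9 (mod 38).
Final value: 3^2 ≡ 9 (mod 38).

Final answer: 9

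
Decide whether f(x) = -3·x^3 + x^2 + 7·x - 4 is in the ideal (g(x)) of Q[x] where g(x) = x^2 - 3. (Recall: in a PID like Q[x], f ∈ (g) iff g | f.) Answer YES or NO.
NO

In Q[x] the ideal (g) consists of all multiples of g, so f ∈ (g) iff g | f, i.e. iff the remainder of f on division by g is 0. Divide f by g (g is monic, so eliminate the leading term of the running remainder at each step):
  leading term -3·x^3: subtract (-3·x)·g(x) = -3·x^3 + 9·x, leaving x^2 - 2·x - 4
  leading term x^2: subtract (1)·g(x) = x^2 - 3, leaving -2·x - 1
The remainder r(x) = -2·x - 1 ≠ 0 (and deg r < deg g), so g ∤ f, i.e. f ∉ (g).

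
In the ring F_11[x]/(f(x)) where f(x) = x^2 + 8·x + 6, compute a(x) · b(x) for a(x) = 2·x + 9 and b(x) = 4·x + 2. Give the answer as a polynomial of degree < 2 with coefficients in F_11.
a · b ≡ 9·x + 3 (mod f(x))

Multiply as integer polynomials: a · b = 8·x^2 + 40·x + 18. Reducing coefficients mod 11: a · b ≡ 8·x^2 + 7·x + 7. Now divide by f(x) = x^2 + 8·x + 6 in F_11[x], eliminating the leading term at each step:
  leading term 8·x^2: subtract (8)·f(x) = 8·x^2 + 9·x + 4, leaving 9·x + 3 (coefficients mod 11)
The degree is now < 2, so this is the remainder. Hence a · b ≡ 9·x + 3 in F_11[x]/(f).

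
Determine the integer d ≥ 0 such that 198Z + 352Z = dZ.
(198, 352) = (22); d = 22

In the PID Z, (a, b) is generated by gcd(a, b). Compute gcd(352, 198) with the extended Euclidean algorithm, tracking rows (r, s, t) with s·352 + t·198 = r:
  row A: (352, 1, 0)   [1·352 + 0·198 = 352]
  row B: (198, 0, 1)   [0·352 + 1·198 = 198]
  352 = 1·198 + 154   → row C = row A − 1·row B = (154, 1, −1)   [check: 1·352 − 1·198 = 154]
  198 = 1·154 + 44   → row D = row B − 1·row C = (44, −1, 2)   [check: −1·352 + 2·198 = 44]
  154 = 3·44 + 22   → row E = row C − 3·row D = (22, 4, −7)   [check: 4·352 − 7·198 = 22]
  44 = 2·22 + 0   → remainder 0, stop. gcd = 22 (last nonzero row E).
So gcd(198, 352) = 22, with Bézout identity 4·352 − 7·198 = 22. Containment (⊇): the Bézout identity exhibits 22 as an element of (198, 352), giving (22) ⊆ (198, 352). Containment (⊆): since 22 | 198 and 22 | 352 (198 = 22·9, 352 = 22·16), every Z-linear combination of 198 and 352 is divisible by 22, so (198, 352) ⊆ (22). Therefore (198, 352) = (22), d = 22.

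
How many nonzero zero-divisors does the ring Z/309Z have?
Z/309Z has 104 nonzero zero-divisors

In Z/309Z each nonzero element is either a unit (gcd with 309 is 1) or a zero-divisor (gcd > 1). The number of units is φ(309): factorise 309 = 3 · 103, so φ(309) = (3 − 1) · (103 − 1) = 2 · 102 = 204. The nonzero elements number 309 − 1 = 308. Hence the nonzero zero-divisors number 308 − 204 = 104.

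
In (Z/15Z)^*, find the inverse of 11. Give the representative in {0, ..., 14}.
Apply the extended Euclidean algorithm to (15, 11), tracking rows (r, s, t) with s·15 + t·11 = r. Each division r_prev = q·r_cur + r_new produces the new row as (previous row) − q·(current row):
  row A: (15, 1, 0)   [1·15 + 0·11 = 15]
  row B: (11, 0, 1)   [0·15 + 1·11 = 11]
  15 = 1·11 + 4   → row C = row A − 1·row B = (4, 1, −1)   [check: 1·15 − 1·11 = 4]
  11 = 2·4 + 3   → row D = row B − 2·row C = (3, −2, 3)   [check: −2·15 + 3·11 = 3]
  4 = 1·3 + 1   → row E = row C − 1·row D = (1, 3, −4)   [check: 3·15 − 4·11 = 1]
  3 = 3·1 + 0   → remainder 0, stop. gcd = 1 (last nonzero row E).
The gcd is 1, so 11 is invertible mod 15. The last nonzero row gives 3·15 − 4·11 = 1, so t = −4. So 11^(−1) ≡ −4 ≡ 11 (mod 15). Verify: 11 · 11 = 121 ≡ 1 (mod 15). ✓

Final answer: 11^(−1) ≡ 11 (mod 15)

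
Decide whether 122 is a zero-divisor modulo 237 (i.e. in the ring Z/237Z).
NO

gcd(122, 237) = 1, so 122 is a unit in Z/237Z (it has a multiplicative inverse). A unit cannot be a zero-divisor: if 122·b ≡ 0 then multiplying both sides by 122^(−1) gives b ≡ 0. So 122 is not a zero-divisor.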